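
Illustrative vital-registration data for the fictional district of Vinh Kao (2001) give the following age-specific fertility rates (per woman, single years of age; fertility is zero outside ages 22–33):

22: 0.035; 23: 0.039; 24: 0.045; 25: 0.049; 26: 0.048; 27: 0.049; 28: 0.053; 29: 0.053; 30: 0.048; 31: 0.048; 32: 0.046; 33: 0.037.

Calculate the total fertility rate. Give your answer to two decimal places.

Sum of ASFRs = 0.035 + 0.039 + 0.045 + 0.049 + 0.048 + 0.049 + 0.053 + 0.053 + 0.048 + 0.048 + 0.046 + 0.037 = 0.550
TFR = 0.55

0.55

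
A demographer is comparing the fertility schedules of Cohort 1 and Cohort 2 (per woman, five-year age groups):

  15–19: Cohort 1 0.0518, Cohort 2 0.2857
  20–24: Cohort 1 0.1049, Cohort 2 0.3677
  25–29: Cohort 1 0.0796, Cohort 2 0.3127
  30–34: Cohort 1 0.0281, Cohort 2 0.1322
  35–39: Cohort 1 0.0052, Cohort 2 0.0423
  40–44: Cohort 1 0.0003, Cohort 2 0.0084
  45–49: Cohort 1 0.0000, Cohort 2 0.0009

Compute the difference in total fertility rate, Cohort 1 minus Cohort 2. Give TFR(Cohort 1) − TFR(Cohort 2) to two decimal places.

-4.40

Cohort 1:
  Sum of ASFRs = 0.0518 + 0.1049 + 0.0796 + 0.0281 + 0.0052 + 0.0003 + 0.0000 = 0.2699
  TFR = 5 × 0.2699 = 1.3495
Cohort 2:
  Sum of ASFRs = 0.2857 + 0.3677 + 0.3127 + 0.1322 + 0.0423 + 0.0084 + 0.0009 = 1.1499
  TFR = 5 × 1.1499 = 5.7495
Difference = 1.3495 − 5.7495 = -4.4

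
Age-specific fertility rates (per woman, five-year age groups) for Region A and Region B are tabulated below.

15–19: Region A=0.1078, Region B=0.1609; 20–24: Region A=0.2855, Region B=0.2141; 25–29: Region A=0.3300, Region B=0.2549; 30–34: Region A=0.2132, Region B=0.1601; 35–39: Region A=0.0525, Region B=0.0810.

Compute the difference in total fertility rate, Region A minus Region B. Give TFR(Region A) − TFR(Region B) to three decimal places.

Region A:
  Sum of ASFRs = 0.1078 + 0.2855 + 0.3300 + 0.2132 + 0.0525 = 0.9890
  TFR = 5 × 0.9890 = 4.945
Region B:
  Sum of ASFRs = 0.1609 + 0.2141 + 0.2549 + 0.1601 + 0.0810 = 0.8710
  TFR = 5 × 0.8710 = 4.355
Difference = 4.945 − 4.355 = 0.59

0.590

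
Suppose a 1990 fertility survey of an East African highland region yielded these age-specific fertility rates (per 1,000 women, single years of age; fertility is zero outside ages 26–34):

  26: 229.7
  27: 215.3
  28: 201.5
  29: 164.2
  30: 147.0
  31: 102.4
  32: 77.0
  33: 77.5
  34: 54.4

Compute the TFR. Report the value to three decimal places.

1.269

Sum of ASFRs = 229.7 + 215.3 + 201.5 + 164.2 + 147.0 + 102.4 + 77.0 + 77.5 + 54.4 = 1269.0
TFR = 1269.0 / 1000 = 1.269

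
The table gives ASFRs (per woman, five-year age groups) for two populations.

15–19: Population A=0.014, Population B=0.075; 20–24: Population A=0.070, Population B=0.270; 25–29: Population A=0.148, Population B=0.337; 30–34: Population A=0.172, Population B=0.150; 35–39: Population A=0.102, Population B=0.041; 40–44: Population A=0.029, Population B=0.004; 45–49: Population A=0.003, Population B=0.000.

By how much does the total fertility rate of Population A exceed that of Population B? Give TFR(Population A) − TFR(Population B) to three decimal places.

-1.695

Population A:
  Sum of ASFRs = 0.014 + 0.070 + 0.148 + 0.172 + 0.102 + 0.029 + 0.003 = 0.538
  TFR = 5 × 0.538 = 2.69
Population B:
  Sum of ASFRs = 0.075 + 0.270 + 0.337 + 0.150 + 0.041 + 0.004 + 0.000 = 0.877
  TFR = 5 × 0.877 = 4.385
Difference = 2.69 − 4.385 = -1.695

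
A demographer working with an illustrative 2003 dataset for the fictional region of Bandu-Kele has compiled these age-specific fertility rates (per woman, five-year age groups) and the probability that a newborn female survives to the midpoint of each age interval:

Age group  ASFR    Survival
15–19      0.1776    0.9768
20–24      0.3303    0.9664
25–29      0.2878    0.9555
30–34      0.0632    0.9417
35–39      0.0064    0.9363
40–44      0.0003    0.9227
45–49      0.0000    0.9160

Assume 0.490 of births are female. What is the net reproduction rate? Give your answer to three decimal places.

Proportion female at birth = 0.490.
Survival-weighted fertility by age (5·fₓ·Sₓ):
  15–19: 5 × 0.1776 × 0.9768 = 0.86740
  20–24: 5 × 0.3303 × 0.9664 = 1.59601
  25–29: 5 × 0.2878 × 0.9555 = 1.37496
  30–34: 5 × 0.0632 × 0.9417 = 0.29758
  35–39: 5 × 0.0064 × 0.9363 = 0.02996
  40–44: 5 × 0.0003 × 0.9227 = 0.00138
  45–49: 5 × 0.0000 × 0.9160 = 0.00000
Sum = 4.16729
NRR = 0.490 × 4.16729 = 2.04197
With NRR above 1 the population is above replacement fertility.

2.042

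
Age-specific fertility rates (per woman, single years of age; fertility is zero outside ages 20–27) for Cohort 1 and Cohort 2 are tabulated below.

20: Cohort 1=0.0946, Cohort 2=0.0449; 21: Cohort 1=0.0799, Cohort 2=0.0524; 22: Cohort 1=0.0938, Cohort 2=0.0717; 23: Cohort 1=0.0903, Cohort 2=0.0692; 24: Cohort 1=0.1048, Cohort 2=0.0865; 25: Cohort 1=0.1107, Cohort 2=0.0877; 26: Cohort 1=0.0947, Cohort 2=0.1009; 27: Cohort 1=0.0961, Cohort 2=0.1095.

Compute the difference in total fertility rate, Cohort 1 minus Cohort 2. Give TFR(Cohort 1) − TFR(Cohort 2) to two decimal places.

0.14

Cohort 1:
  Sum of ASFRs = 0.0946 + 0.0799 + 0.0938 + 0.0903 + 0.1048 + 0.1107 + 0.0947 + 0.0961 = 0.7649
  TFR = 0.7649
Cohort 2:
  Sum of ASFRs = 0.0449 + 0.0524 + 0.0717 + 0.0692 + 0.0865 + 0.0877 + 0.1009 + 0.1095 = 0.6228
  TFR = 0.6228
Difference = 0.7649 − 0.6228 = 0.1421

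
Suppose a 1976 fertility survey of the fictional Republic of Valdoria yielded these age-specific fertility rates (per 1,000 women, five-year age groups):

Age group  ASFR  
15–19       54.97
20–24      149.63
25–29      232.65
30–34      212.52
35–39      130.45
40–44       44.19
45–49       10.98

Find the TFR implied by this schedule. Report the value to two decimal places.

Sum of ASFRs = 54.97 + 149.63 + 232.65 + 212.52 + 130.45 + 44.19 + 10.98 = 835.39
TFR = 5 × 835.39 / 1000 = 4.17695

4.18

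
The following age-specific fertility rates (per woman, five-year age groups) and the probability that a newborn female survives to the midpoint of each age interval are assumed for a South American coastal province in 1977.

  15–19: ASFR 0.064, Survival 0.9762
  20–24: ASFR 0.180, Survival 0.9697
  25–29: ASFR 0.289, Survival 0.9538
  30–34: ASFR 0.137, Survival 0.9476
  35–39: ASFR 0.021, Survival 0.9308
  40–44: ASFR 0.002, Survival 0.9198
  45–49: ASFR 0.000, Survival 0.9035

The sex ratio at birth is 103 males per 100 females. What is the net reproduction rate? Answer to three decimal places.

Proportion female at birth = 100 / (100 + 103) = 0.49261.
Weighting each age-specific rate by interval width and survival:
  15–19: 5 × 0.064 × 0.9762 = 0.31238
  20–24: 5 × 0.180 × 0.9697 = 0.87273
  25–29: 5 × 0.289 × 0.9538 = 1.37824
  30–34: 5 × 0.137 × 0.9476 = 0.64911
  35–39: 5 × 0.021 × 0.9308 = 0.09773
  40–44: 5 × 0.002 × 0.9198 = 0.00920
  45–49: 5 × 0.000 × 0.9035 = 0.00000
Sum = 3.31939
NRR = 0.49261 × 3.31939 = 1.63516

1.635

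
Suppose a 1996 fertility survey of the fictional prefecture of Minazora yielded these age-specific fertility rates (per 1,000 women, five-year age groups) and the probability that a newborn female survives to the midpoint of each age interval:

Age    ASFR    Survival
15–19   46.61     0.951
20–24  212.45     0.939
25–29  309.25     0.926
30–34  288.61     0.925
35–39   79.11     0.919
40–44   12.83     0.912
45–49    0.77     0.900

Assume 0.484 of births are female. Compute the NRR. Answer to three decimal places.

Proportion female at birth = 0.484.
Weighting each age-specific rate by interval width and survival:
  15–19: 5 × 46.61/1000 × 0.951 = 0.22163
  20–24: 5 × 212.45/1000 × 0.939 = 0.99745
  25–29: 5 × 309.25/1000 × 0.926 = 1.43183
  30–34: 5 × 288.61/1000 × 0.925 = 1.33482
  35–39: 5 × 79.11/1000 × 0.919 = 0.36351
  40–44: 5 × 12.83/1000 × 0.912 = 0.05850
  45–49: 5 × 0.77/1000 × 0.900 = 0.00347
Sum = 4.41121
NRR = 0.484 × 4.41121 = 2.13503
With NRR above 1 the population is above replacement fertility.

2.135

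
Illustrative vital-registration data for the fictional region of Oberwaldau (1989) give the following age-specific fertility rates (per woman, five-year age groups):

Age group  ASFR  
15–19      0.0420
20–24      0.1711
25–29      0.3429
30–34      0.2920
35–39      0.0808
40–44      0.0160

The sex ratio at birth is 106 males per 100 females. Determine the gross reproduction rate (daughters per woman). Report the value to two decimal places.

2.29

Proportion female at birth = 100 / (100 + 106) = 0.48544.
Sum of ASFRs = 0.0420 + 0.1711 + 0.3429 + 0.2920 + 0.0808 + 0.0160 = 0.9448
TFR = 5 × 0.9448 = 4.724
GRR = 0.48544 × 4.724 = 2.29322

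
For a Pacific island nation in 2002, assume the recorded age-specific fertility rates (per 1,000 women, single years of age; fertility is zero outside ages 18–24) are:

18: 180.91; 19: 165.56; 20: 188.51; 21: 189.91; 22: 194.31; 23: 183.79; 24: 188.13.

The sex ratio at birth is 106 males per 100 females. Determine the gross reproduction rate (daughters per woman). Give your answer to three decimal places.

0.627

Proportion female at birth = 100 / (100 + 106) = 0.48544.
Sum of ASFRs = 180.91 + 165.56 + 188.51 + 189.91 + 194.31 + 183.79 + 188.13 = 1291.12
TFR = 1291.12 / 1000 = 1.29112
GRR = 0.48544 × 1.29112 = 0.62676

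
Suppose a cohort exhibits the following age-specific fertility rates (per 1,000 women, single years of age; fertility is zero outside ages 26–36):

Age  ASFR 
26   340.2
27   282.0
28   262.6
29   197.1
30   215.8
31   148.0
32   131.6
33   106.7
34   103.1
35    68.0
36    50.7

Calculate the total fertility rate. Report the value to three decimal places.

1.906

Sum of ASFRs = 340.2 + 282.0 + 262.6 + 197.1 + 215.8 + 148.0 + 131.6 + 106.7 + 103.1 + 68.0 + 50.7 = 1905.8
TFR = 1905.8 / 1000 = 1.9058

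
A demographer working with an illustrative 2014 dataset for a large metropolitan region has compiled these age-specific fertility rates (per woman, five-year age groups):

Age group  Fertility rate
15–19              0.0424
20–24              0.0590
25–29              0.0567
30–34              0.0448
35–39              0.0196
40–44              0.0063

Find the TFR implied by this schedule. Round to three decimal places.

1.144

Sum of ASFRs = 0.0424 + 0.0590 + 0.0567 + 0.0448 + 0.0196 + 0.0063 = 0.2288
TFR = 5 × 0.2288 = 1.144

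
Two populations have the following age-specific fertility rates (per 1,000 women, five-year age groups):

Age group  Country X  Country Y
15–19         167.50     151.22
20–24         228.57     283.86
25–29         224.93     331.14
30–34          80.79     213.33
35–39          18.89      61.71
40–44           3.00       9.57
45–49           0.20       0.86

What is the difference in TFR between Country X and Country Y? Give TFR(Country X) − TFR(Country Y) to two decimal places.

Country X:
  Sum of ASFRs = 167.50 + 228.57 + 224.93 + 80.79 + 18.89 + 3.00 + 0.20 = 723.88
  TFR = 5 × 723.88 / 1000 = 3.6194
Country Y:
  Sum of ASFRs = 151.22 + 283.86 + 331.14 + 213.33 + 61.71 + 9.57 + 0.86 = 1051.69
  TFR = 5 × 1051.69 / 1000 = 5.25845
Difference = 3.6194 − 5.25845 = -1.63905

-1.64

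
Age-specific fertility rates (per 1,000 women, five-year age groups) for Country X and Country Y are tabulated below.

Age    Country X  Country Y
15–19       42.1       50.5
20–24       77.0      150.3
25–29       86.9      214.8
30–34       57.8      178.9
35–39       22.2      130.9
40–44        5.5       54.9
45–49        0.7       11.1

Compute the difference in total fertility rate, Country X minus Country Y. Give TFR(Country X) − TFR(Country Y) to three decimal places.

-2.496

Country X:
  Sum of ASFRs = 42.1 + 77.0 + 86.9 + 57.8 + 22.2 + 5.5 + 0.7 = 292.2
  TFR = 5 × 292.2 / 1000 = 1.461
Country Y:
  Sum of ASFRs = 50.5 + 150.3 + 214.8 + 178.9 + 130.9 + 54.9 + 11.1 = 791.4
  TFR = 5 × 791.4 / 1000 = 3.957
Difference = 1.461 − 3.957 = -2.496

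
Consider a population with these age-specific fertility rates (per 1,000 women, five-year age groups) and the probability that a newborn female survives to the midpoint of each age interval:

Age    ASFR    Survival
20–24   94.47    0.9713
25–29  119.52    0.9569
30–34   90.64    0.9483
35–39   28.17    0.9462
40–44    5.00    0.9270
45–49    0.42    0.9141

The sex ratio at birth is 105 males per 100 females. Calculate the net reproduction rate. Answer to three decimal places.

Proportion female at birth = 100 / (100 + 105) = 0.48780.
Weighting each age-specific rate by interval width and survival:
  20–24: 5 × 94.47/1000 × 0.9713 = 0.45879
  25–29: 5 × 119.52/1000 × 0.9569 = 0.57184
  30–34: 5 × 90.64/1000 × 0.9483 = 0.42977
  35–39: 5 × 28.17/1000 × 0.9462 = 0.13327
  40–44: 5 × 5.00/1000 × 0.9270 = 0.02318
  45–49: 5 × 0.42/1000 × 0.9141 = 0.00192
Sum = 1.61877
NRR = 0.48780 × 1.61877 = 0.78964

0.790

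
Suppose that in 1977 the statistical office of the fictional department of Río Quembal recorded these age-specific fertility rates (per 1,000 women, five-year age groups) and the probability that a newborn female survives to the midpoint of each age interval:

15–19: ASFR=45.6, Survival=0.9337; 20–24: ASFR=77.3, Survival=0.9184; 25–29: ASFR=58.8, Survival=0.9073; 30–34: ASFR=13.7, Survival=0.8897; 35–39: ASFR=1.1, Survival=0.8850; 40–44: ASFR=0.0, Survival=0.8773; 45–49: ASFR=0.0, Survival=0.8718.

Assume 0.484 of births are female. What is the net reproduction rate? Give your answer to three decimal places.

Proportion female at birth = 0.484.
Weighting each age-specific rate by interval width and survival:
  15–19: 5 × 45.6/1000 × 0.9337 = 0.21288
  20–24: 5 × 77.3/1000 × 0.9184 = 0.35496
  25–29: 5 × 58.8/1000 × 0.9073 = 0.26675
  30–34: 5 × 13.7/1000 × 0.8897 = 0.06094
  35–39: 5 × 1.1/1000 × 0.8850 = 0.00487
  40–44: 5 × 0.0/1000 × 0.8773 = 0.00000
  45–49: 5 × 0.0/1000 × 0.8718 = 0.00000
Sum = 0.90040
NRR = 0.484 × 0.90040 = 0.43579
An NRR under 1 implies long-run decline under these rates.

0.436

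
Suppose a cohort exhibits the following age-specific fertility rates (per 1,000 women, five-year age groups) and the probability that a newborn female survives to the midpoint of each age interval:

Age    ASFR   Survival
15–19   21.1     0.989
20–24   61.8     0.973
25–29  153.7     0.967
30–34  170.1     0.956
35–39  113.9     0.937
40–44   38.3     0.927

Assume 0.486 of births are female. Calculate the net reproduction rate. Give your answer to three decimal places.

1.299

Proportion female at birth = 0.486.
Per-age-group product (5 × ASFR × survival probability):
  15–19: 5 × 21.1/1000 × 0.989 = 0.10434
  20–24: 5 × 61.8/1000 × 0.973 = 0.30066
  25–29: 5 × 153.7/1000 × 0.967 = 0.74314
  30–34: 5 × 170.1/1000 × 0.956 = 0.81308
  35–39: 5 × 113.9/1000 × 0.937 = 0.53362
  40–44: 5 × 38.3/1000 × 0.927 = 0.17752
Sum = 2.67236
NRR = 0.486 × 2.67236 = 1.29877
With NRR above 1 the population is above replacement fertility.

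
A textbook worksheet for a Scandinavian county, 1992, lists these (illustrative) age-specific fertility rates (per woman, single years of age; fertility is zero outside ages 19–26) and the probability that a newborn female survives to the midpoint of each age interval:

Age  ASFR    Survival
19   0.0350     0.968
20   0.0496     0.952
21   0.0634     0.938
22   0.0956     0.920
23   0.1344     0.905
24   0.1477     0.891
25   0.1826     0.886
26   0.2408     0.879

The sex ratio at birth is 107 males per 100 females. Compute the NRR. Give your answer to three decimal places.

0.413

Proportion female at birth = 100 / (100 + 107) = 0.48309.
Per-age-group product (1 × ASFR × survival probability):
  19: 1 × 0.0350 × 0.968 = 0.03388
  20: 1 × 0.0496 × 0.952 = 0.04722
  21: 1 × 0.0634 × 0.938 = 0.05947
  22: 1 × 0.0956 × 0.920 = 0.08795
  23: 1 × 0.1344 × 0.905 = 0.12163
  24: 1 × 0.1477 × 0.891 = 0.13160
  25: 1 × 0.1826 × 0.886 = 0.16178
  26: 1 × 0.2408 × 0.879 = 0.21166
Sum = 0.85519
NRR = 0.48309 × 0.85519 = 0.41313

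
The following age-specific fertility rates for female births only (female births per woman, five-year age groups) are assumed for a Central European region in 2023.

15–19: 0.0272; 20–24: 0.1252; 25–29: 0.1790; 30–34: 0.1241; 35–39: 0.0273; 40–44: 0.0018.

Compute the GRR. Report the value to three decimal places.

Sum of female ASFRs = 0.0272 + 0.1252 + 0.1790 + 0.1241 + 0.0273 + 0.0018 = 0.4846
GRR = 5 × 0.4846 = 2.423

2.423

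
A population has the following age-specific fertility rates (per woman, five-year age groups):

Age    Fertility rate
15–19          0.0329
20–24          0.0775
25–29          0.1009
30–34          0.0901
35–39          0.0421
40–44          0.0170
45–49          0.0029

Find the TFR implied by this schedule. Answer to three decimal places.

1.817

Sum of ASFRs = 0.0329 + 0.0775 + 0.1009 + 0.0901 + 0.0421 + 0.0170 + 0.0029 = 0.3634
TFR = 5 × 0.3634 = 1.817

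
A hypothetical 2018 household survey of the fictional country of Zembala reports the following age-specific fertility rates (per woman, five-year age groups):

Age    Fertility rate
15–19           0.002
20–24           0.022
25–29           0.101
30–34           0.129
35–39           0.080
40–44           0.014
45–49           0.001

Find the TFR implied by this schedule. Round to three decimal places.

Sum of ASFRs = 0.002 + 0.022 + 0.101 + 0.129 + 0.080 + 0.014 + 0.001 = 0.349
TFR = 5 × 0.349 = 1.745

1.745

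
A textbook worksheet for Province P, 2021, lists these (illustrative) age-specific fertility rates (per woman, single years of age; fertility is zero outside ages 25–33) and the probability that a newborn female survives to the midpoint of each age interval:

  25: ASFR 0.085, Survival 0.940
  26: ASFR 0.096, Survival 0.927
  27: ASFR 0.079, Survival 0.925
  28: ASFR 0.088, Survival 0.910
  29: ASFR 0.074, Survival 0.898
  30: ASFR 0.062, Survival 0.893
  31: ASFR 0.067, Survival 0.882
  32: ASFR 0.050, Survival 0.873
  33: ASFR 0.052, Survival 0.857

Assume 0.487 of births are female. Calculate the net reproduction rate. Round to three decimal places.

0.288

Proportion female at birth = 0.487.
Weighting each age-specific rate by interval width and survival:
  25: 1 × 0.085 × 0.940 = 0.07990
  26: 1 × 0.096 × 0.927 = 0.08899
  27: 1 × 0.079 × 0.925 = 0.07308
  28: 1 × 0.088 × 0.910 = 0.08008
  29: 1 × 0.074 × 0.898 = 0.06645
  30: 1 × 0.062 × 0.893 = 0.05537
  31: 1 × 0.067 × 0.882 = 0.05909
  32: 1 × 0.050 × 0.873 = 0.04365
  33: 1 × 0.052 × 0.857 = 0.04456
Sum = 0.59117
NRR = 0.487 × 0.59117 = 0.28790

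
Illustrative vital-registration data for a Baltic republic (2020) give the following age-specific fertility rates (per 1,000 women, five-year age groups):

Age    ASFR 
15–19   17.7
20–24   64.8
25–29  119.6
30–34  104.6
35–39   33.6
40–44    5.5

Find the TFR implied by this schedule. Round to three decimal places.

1.729

Sum of ASFRs = 17.7 + 64.8 + 119.6 + 104.6 + 33.6 + 5.5 = 345.8
TFR = 5 × 345.8 / 1000 = 1.729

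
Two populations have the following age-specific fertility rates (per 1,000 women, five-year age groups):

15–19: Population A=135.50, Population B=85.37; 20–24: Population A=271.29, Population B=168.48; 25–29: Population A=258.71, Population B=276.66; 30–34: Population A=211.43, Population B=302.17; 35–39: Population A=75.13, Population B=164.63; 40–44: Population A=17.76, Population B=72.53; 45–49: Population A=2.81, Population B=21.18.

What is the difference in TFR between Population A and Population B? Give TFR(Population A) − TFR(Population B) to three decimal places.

-0.592

Population A:
  Sum of ASFRs = 135.50 + 271.29 + 258.71 + 211.43 + 75.13 + 17.76 + 2.81 = 972.63
  TFR = 5 × 972.63 / 1000 = 4.86315
Population B:
  Sum of ASFRs = 85.37 + 168.48 + 276.66 + 302.17 + 164.63 + 72.53 + 21.18 = 1091.02
  TFR = 5 × 1091.02 / 1000 = 5.4551
Difference = 4.86315 − 5.4551 = -0.59195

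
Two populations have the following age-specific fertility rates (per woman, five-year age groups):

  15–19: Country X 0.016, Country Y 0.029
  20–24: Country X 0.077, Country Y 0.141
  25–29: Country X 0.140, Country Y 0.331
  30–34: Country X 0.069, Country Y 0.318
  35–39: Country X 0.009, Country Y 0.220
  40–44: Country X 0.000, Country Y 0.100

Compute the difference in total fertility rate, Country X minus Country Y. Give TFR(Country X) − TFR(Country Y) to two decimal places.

-4.14

Country X:
  Sum of ASFRs = 0.016 + 0.077 + 0.140 + 0.069 + 0.009 + 0.000 = 0.311
  TFR = 5 × 0.311 = 1.555
Country Y:
  Sum of ASFRs = 0.029 + 0.141 + 0.331 + 0.318 + 0.220 + 0.100 = 1.139
  TFR = 5 × 1.139 = 5.695
Difference = 1.555 − 5.695 = -4.14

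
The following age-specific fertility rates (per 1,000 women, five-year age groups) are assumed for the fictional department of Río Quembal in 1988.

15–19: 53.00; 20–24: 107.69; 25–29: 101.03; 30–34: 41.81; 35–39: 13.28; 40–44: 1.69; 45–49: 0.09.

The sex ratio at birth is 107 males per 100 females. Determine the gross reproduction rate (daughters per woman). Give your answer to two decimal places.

0.77

Proportion female at birth = 100 / (100 + 107) = 0.48309.
Sum of ASFRs = 53.00 + 107.69 + 101.03 + 41.81 + 13.28 + 1.69 + 0.09 = 318.59
TFR = 5 × 318.59 / 1000 = 1.59295
GRR = 0.48309 × 1.59295 = 0.76954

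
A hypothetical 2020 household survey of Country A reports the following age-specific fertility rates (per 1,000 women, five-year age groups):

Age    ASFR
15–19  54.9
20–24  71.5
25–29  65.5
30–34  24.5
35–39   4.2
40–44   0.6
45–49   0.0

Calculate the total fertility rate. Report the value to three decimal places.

1.106

Sum of ASFRs = 54.9 + 71.5 + 65.5 + 24.5 + 4.2 + 0.6 + 0.0 = 221.2
TFR = 5 × 221.2 / 1000 = 1.106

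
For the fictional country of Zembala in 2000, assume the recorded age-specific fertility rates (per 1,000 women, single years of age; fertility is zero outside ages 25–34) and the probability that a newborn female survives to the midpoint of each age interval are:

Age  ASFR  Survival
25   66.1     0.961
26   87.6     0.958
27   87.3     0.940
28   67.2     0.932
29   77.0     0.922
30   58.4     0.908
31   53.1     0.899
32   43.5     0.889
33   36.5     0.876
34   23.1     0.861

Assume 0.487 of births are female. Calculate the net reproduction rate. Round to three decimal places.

Proportion female at birth = 0.487.
Weighting each age-specific rate by interval width and survival:
  25: 1 × 66.1/1000 × 0.961 = 0.06352
  26: 1 × 87.6/1000 × 0.958 = 0.08392
  27: 1 × 87.3/1000 × 0.940 = 0.08206
  28: 1 × 67.2/1000 × 0.932 = 0.06263
  29: 1 × 77.0/1000 × 0.922 = 0.07099
  30: 1 × 58.4/1000 × 0.908 = 0.05303
  31: 1 × 53.1/1000 × 0.899 = 0.04774
  32: 1 × 43.5/1000 × 0.889 = 0.03867
  33: 1 × 36.5/1000 × 0.876 = 0.03197
  34: 1 × 23.1/1000 × 0.861 = 0.01989
Sum = 0.55442
NRR = 0.487 × 0.55442 = 0.27000
With NRR below 1 the population is below replacement fertility.

0.270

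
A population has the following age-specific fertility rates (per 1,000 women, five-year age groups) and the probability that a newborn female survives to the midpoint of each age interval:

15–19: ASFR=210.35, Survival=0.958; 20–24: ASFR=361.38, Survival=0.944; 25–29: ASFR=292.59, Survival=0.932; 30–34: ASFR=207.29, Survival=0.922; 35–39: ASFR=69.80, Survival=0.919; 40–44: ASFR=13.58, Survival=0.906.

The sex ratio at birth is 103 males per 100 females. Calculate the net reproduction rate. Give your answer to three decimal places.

Proportion female at birth = 100 / (100 + 103) = 0.49261.
Survival-weighted fertility by age (5·fₓ·Sₓ):
  15–19: 5 × 210.35/1000 × 0.958 = 1.00758
  20–24: 5 × 361.38/1000 × 0.944 = 1.70571
  25–29: 5 × 292.59/1000 × 0.932 = 1.36347
  30–34: 5 × 207.29/1000 × 0.922 = 0.95561
  35–39: 5 × 69.80/1000 × 0.919 = 0.32073
  40–44: 5 × 13.58/1000 × 0.906 = 0.06152
Sum = 5.41462
NRR = 0.49261 × 5.41462 = 2.66730
With NRR above 1 the population is above replacement fertility.

2.667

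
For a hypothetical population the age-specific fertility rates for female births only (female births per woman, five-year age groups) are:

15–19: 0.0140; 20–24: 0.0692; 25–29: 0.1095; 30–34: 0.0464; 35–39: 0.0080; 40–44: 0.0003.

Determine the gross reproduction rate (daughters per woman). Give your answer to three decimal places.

1.237

Sum of female ASFRs = 0.0140 + 0.0692 + 0.1095 + 0.0464 + 0.0080 + 0.0003 = 0.2474
GRR = 5 × 0.2474 = 1.237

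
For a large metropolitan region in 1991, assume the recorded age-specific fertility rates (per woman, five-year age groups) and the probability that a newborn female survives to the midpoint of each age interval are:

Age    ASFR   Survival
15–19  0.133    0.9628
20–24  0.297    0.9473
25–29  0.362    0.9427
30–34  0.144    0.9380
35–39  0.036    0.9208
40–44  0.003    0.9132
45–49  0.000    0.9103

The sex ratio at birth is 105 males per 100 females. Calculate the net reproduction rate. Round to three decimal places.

Proportion female at birth = 100 / (100 + 105) = 0.48780.
Each age group contributes 5 × ASFR × survival:
  15–19: 5 × 0.133 × 0.9628 = 0.64026
  20–24: 5 × 0.297 × 0.9473 = 1.40674
  25–29: 5 × 0.362 × 0.9427 = 1.70629
  30–34: 5 × 0.144 × 0.9380 = 0.67536
  35–39: 5 × 0.036 × 0.9208 = 0.16574
  40–44: 5 × 0.003 × 0.9132 = 0.01370
  45–49: 5 × 0.000 × 0.9103 = 0.00000
Sum = 4.60809
NRR = 0.48780 × 4.60809 = 2.24783

2.248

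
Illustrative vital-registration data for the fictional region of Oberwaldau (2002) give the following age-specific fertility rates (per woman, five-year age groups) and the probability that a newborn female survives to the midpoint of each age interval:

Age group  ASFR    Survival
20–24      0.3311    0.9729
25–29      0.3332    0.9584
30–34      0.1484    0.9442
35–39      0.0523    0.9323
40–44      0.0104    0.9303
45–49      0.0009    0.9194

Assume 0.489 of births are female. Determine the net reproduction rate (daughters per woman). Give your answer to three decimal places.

Proportion female at birth = 0.489.
Weighting each age-specific rate by interval width and survival:
  20–24: 5 × 0.3311 × 0.9729 = 1.61064
  25–29: 5 × 0.3332 × 0.9584 = 1.59669
  30–34: 5 × 0.1484 × 0.9442 = 0.70060
  35–39: 5 × 0.0523 × 0.9323 = 0.24380
  40–44: 5 × 0.0104 × 0.9303 = 0.04838
  45–49: 5 × 0.0009 × 0.9194 = 0.00414
Sum = 4.20425
NRR = 0.489 × 4.20425 = 2.05588

2.056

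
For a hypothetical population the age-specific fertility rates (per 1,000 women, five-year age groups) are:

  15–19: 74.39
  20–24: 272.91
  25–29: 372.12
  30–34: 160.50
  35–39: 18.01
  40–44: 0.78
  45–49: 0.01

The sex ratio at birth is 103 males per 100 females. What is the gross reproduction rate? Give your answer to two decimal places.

2.21

Proportion female at birth = 100 / (100 + 103) = 0.49261.
Sum of ASFRs = 74.39 + 272.91 + 372.12 + 160.50 + 18.01 + 0.78 + 0.01 = 898.72
TFR = 5 × 898.72 / 1000 = 4.4936
GRR = 0.49261 × 4.4936 = 2.21359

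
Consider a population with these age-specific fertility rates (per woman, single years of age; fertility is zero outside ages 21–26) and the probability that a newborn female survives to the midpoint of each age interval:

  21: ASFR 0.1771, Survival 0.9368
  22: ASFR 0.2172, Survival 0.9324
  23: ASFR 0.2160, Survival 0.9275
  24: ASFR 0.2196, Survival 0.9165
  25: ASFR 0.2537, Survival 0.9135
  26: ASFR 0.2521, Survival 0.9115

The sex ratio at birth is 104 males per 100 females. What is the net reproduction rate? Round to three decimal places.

0.604

Proportion female at birth = 100 / (100 + 104) = 0.49020.
Weighting each age-specific rate by interval width and survival:
  21: 1 × 0.1771 × 0.9368 = 0.16591
  22: 1 × 0.2172 × 0.9324 = 0.20252
  23: 1 × 0.2160 × 0.9275 = 0.20034
  24: 1 × 0.2196 × 0.9165 = 0.20126
  25: 1 × 0.2537 × 0.9135 = 0.23175
  26: 1 × 0.2521 × 0.9115 = 0.22979
Sum = 1.23157
NRR = 0.49020 × 1.23157 = 0.60372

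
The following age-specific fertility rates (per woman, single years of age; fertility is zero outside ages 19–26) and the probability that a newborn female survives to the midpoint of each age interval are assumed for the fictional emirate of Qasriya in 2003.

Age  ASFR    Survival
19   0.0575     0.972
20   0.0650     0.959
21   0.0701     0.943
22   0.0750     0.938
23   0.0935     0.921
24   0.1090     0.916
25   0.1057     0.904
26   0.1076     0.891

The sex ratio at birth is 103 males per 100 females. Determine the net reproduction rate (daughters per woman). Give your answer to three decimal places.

0.311

Proportion female at birth = 100 / (100 + 103) = 0.49261.
Per-age-group product (1 × ASFR × survival probability):
  19: 1 × 0.0575 × 0.972 = 0.05589
  20: 1 × 0.0650 × 0.959 = 0.06234
  21: 1 × 0.0701 × 0.943 = 0.06610
  22: 1 × 0.0750 × 0.938 = 0.07035
  23: 1 × 0.0935 × 0.921 = 0.08611
  24: 1 × 0.1090 × 0.916 = 0.09984
  25: 1 × 0.1057 × 0.904 = 0.09555
  26: 1 × 0.1076 × 0.891 = 0.09587
Sum = 0.63205
NRR = 0.49261 × 0.63205 = 0.31135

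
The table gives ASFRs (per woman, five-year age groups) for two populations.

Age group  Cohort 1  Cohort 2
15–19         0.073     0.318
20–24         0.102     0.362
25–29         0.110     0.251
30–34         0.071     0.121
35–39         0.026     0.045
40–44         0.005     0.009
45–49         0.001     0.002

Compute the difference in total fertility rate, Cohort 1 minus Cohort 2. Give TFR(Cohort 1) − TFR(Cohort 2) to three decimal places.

Cohort 1:
  Sum of ASFRs = 0.073 + 0.102 + 0.110 + 0.071 + 0.026 + 0.005 + 0.001 = 0.388
  TFR = 5 × 0.388 = 1.94
Cohort 2:
  Sum of ASFRs = 0.318 + 0.362 + 0.251 + 0.121 + 0.045 + 0.009 + 0.002 = 1.108
  TFR = 5 × 1.108 = 5.54
Difference = 1.94 − 5.54 = -3.6

-3.600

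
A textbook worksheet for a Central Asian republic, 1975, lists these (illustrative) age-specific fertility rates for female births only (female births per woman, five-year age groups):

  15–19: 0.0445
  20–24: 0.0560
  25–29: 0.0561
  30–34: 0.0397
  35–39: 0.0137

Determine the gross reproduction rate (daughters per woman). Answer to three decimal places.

1.050

Sum of female ASFRs = 0.0445 + 0.0560 + 0.0561 + 0.0397 + 0.0137 = 0.2100
GRR = 5 × 0.2100 = 1.05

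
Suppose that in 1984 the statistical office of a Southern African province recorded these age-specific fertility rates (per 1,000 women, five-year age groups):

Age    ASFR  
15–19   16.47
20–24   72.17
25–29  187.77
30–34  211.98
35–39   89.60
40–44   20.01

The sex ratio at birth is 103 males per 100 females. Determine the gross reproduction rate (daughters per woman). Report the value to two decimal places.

1.47

Proportion female at birth = 100 / (100 + 103) = 0.49261.
Sum of ASFRs = 16.47 + 72.17 + 187.77 + 211.98 + 89.60 + 20.01 = 598.00
TFR = 5 × 598.00 / 1000 = 2.99
GRR = 0.49261 × 2.99 = 1.47290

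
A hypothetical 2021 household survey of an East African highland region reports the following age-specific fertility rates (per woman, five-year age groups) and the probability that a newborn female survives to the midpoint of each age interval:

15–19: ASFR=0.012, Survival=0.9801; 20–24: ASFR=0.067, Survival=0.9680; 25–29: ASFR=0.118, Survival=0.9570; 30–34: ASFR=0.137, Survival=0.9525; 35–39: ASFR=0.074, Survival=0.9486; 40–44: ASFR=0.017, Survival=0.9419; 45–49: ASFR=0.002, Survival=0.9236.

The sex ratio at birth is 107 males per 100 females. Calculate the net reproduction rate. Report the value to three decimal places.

0.986

Proportion female at birth = 100 / (100 + 107) = 0.48309.
Each age group contributes 5 × ASFR × survival:
  15–19: 5 × 0.012 × 0.9801 = 0.05881
  20–24: 5 × 0.067 × 0.9680 = 0.32428
  25–29: 5 × 0.118 × 0.9570 = 0.56463
  30–34: 5 × 0.137 × 0.9525 = 0.65246
  35–39: 5 × 0.074 × 0.9486 = 0.35098
  40–44: 5 × 0.017 × 0.9419 = 0.08006
  45–49: 5 × 0.002 × 0.9236 = 0.00924
Sum = 2.04046
NRR = 0.48309 × 2.04046 = 0.98573
An NRR under 1 implies long-run decline under these rates.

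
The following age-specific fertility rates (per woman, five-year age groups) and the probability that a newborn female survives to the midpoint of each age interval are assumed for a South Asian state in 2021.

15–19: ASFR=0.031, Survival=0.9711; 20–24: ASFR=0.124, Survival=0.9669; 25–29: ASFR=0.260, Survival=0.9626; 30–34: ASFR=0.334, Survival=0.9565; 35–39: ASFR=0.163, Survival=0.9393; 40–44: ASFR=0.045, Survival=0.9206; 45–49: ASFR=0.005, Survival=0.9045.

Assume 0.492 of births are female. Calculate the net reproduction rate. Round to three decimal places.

2.260

Proportion female at birth = 0.492.
Weighting each age-specific rate by interval width and survival:
  15–19: 5 × 0.031 × 0.9711 = 0.15052
  20–24: 5 × 0.124 × 0.9669 = 0.59948
  25–29: 5 × 0.260 × 0.9626 = 1.25138
  30–34: 5 × 0.334 × 0.9565 = 1.59736
  35–39: 5 × 0.163 × 0.9393 = 0.76553
  40–44: 5 × 0.045 × 0.9206 = 0.20714
  45–49: 5 × 0.005 × 0.9045 = 0.02261
Sum = 4.59402
NRR = 0.492 × 4.59402 = 2.26026
With NRR above 1 the population is above replacement fertility.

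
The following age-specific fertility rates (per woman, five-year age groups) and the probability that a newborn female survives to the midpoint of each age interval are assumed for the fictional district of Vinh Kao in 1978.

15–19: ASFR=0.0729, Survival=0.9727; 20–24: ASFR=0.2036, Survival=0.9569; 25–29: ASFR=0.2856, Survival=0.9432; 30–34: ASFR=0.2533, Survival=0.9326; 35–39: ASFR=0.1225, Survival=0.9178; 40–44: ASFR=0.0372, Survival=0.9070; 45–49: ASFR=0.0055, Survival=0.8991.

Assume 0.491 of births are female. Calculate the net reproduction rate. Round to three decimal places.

2.265

Proportion female at birth = 0.491.
Per-age-group product (5 × ASFR × survival probability):
  15–19: 5 × 0.0729 × 0.9727 = 0.35455
  20–24: 5 × 0.2036 × 0.9569 = 0.97412
  25–29: 5 × 0.2856 × 0.9432 = 1.34689
  30–34: 5 × 0.2533 × 0.9326 = 1.18114
  35–39: 5 × 0.1225 × 0.9178 = 0.56215
  40–44: 5 × 0.0372 × 0.9070 = 0.16870
  45–49: 5 × 0.0055 × 0.8991 = 0.02473
Sum = 4.61228
NRR = 0.491 × 4.61228 = 2.26463
With NRR above 1 the population is above replacement fertility.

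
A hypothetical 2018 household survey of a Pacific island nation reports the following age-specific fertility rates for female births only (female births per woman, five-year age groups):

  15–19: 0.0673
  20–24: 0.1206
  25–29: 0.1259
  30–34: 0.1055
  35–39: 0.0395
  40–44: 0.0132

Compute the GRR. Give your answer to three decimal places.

Sum of female ASFRs = 0.0673 + 0.1206 + 0.1259 + 0.1055 + 0.0395 + 0.0132 = 0.4720
GRR = 5 × 0.4720 = 2.36

2.360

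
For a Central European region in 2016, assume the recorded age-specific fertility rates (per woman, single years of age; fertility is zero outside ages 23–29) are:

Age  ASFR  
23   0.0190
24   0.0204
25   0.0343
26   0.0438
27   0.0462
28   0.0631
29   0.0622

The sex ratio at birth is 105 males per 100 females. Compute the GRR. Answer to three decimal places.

0.141

Proportion female at birth = 100 / (100 + 105) = 0.48780.
Sum of ASFRs = 0.0190 + 0.0204 + 0.0343 + 0.0438 + 0.0462 + 0.0631 + 0.0622 = 0.2890
TFR = 0.289
GRR = 0.48780 × 0.289 = 0.14097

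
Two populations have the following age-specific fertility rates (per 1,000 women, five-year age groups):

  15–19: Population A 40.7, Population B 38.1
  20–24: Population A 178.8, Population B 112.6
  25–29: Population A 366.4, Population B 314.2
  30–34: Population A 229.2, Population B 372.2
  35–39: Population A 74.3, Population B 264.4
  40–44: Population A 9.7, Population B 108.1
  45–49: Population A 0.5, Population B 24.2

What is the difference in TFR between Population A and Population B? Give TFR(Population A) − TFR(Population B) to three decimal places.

Population A:
  Sum of ASFRs = 40.7 + 178.8 + 366.4 + 229.2 + 74.3 + 9.7 + 0.5 = 899.6
  TFR = 5 × 899.6 / 1000 = 4.498
Population B:
  Sum of ASFRs = 38.1 + 112.6 + 314.2 + 372.2 + 264.4 + 108.1 + 24.2 = 1233.8
  TFR = 5 × 1233.8 / 1000 = 6.169
Difference = 4.498 − 6.169 = -1.671

-1.671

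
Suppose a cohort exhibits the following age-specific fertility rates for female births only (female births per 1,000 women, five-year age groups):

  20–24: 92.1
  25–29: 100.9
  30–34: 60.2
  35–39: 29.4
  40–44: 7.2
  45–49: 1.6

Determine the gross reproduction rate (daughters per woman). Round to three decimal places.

1.457

Sum of female ASFRs = 92.1 + 100.9 + 60.2 + 29.4 + 7.2 + 1.6 = 291.4
GRR = 5 × 291.4 / 1000 = 1.457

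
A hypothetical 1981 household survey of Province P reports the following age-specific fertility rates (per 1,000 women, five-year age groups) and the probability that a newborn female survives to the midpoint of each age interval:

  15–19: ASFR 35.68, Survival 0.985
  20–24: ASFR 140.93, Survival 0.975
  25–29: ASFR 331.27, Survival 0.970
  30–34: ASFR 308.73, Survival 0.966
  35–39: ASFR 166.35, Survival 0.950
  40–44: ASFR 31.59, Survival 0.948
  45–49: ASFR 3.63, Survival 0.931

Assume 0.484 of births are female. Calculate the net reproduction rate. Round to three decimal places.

2.380

Proportion female at birth = 0.484.
Survival-weighted fertility by age (5·fₓ·Sₓ):
  15–19: 5 × 35.68/1000 × 0.985 = 0.17572
  20–24: 5 × 140.93/1000 × 0.975 = 0.68703
  25–29: 5 × 331.27/1000 × 0.970 = 1.60666
  30–34: 5 × 308.73/1000 × 0.966 = 1.49117
  35–39: 5 × 166.35/1000 × 0.950 = 0.79016
  40–44: 5 × 31.59/1000 × 0.948 = 0.14974
  45–49: 5 × 3.63/1000 × 0.931 = 0.01690
Sum = 4.91738
NRR = 0.484 × 4.91738 = 2.38001
With NRR above 1 the population is above replacement fertility.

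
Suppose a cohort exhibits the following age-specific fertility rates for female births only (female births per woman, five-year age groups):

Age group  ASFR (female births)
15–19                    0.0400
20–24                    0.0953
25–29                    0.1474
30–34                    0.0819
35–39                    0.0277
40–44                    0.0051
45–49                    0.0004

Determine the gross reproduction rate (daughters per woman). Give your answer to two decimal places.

Sum of female ASFRs = 0.0400 + 0.0953 + 0.1474 + 0.0819 + 0.0277 + 0.0051 + 0.0004 = 0.3978
GRR = 5 × 0.3978 = 1.989

1.99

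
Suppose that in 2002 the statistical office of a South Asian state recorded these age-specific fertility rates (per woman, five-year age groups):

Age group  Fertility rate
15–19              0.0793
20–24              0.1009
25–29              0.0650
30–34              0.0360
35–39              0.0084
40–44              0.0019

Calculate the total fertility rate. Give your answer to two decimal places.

1.46

Sum of ASFRs = 0.0793 + 0.1009 + 0.0650 + 0.0360 + 0.0084 + 0.0019 = 0.2915
TFR = 5 × 0.2915 = 1.4575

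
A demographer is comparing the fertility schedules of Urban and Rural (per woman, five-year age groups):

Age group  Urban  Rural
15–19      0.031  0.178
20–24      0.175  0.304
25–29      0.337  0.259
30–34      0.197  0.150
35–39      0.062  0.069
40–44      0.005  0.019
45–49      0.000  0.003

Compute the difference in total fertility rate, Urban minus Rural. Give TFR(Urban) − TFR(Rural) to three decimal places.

Urban:
  Sum of ASFRs = 0.031 + 0.175 + 0.337 + 0.197 + 0.062 + 0.005 + 0.000 = 0.807
  TFR = 5 × 0.807 = 4.035
Rural:
  Sum of ASFRs = 0.178 + 0.304 + 0.259 + 0.150 + 0.069 + 0.019 + 0.003 = 0.982
  TFR = 5 × 0.982 = 4.91
Difference = 4.035 − 4.91 = -0.875

-0.875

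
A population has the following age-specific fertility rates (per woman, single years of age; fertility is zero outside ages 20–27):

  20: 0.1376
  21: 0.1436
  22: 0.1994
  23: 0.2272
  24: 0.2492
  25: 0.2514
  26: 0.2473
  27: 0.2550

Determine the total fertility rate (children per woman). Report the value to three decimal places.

Sum of ASFRs = 0.1376 + 0.1436 + 0.1994 + 0.2272 + 0.2492 + 0.2514 + 0.2473 + 0.2550 = 1.7107
TFR = 1.7107

1.711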